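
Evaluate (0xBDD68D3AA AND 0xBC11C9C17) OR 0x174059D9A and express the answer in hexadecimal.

0xBF50D9D9A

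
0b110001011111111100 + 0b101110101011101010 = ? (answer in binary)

Add column by column in base 2, right to left:
  0+0 = 0
  0+1 = 1
  1+0 = 1
  1+1 = 0 carry 1
  1+0+1 = 0 carry 1
  1+1+1 = 1 carry 1
  1+1+1 = 1 carry 1
  1+1+1 = 1 carry 1
  1+0+1 = 0 carry 1
  1+1+1 = 1 carry 1
  1+0+1 = 0 carry 1
  0+1+1 = 0 carry 1
  1+0+1 = 0 carry 1
  0+1+1 = 0 carry 1
  0+1+1 = 0 carry 1
  0+1+1 = 0 carry 1
  1+0+1 = 0 carry 1
  1+1+1 = 1 carry 1
  final carry 1

0b1100000001011100110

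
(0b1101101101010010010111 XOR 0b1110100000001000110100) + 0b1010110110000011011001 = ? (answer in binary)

0b1110000011011101111100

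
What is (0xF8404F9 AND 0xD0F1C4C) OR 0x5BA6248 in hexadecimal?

0xDBE6648

0xF8404F9 AND 0xD0F1C4C = 0xD040448.
Then OR with 0x5BA6248.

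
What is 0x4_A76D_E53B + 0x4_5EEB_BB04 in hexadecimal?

0x90659A03F

Add column by column in base 16, right to left:
  B+4 = F
  3+0 = 3
  5+B = 0 carry 1
  E+B+1 = A carry 1
  D+B+1 = 9 carry 1
  6+E+1 = 5 carry 1
  7+E+1 = 6 carry 1
  A+5+1 = 0 carry 1
  4+4+1 = 9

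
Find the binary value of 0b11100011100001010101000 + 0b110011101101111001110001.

Add column by column in base 2, right to left:
  0+1 = 1
  0+0 = 0
  0+0 = 0
  1+0 = 1
  0+1 = 1
  1+1 = 0 carry 1
  0+1+1 = 0 carry 1
  1+0+1 = 0 carry 1
  0+0+1 = 1
  1+1 = 0 carry 1
  0+1+1 = 0 carry 1
  0+1+1 = 0 carry 1
  0+1+1 = 0 carry 1
  0+0+1 = 1
  1+1 = 0 carry 1
  1+1+1 = 1 carry 1
  1+0+1 = 0 carry 1
  0+1+1 = 0 carry 1
  0+1+1 = 0 carry 1
  0+1+1 = 0 carry 1
  1+0+1 = 0 carry 1
  1+0+1 = 0 carry 1
  1+1+1 = 1 carry 1
  0+1+1 = 0 carry 1
  final carry 1

0b1010000001010000100011001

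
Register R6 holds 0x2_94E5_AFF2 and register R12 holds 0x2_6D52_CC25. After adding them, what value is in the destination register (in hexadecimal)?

0x502387C17

Add column by column in base 16, right to left:
  2+5 = 7
  F+2 = 1 carry 1
  F+C+1 = C carry 1
  A+C+1 = 7 carry 1
  5+2+1 = 8
  E+5 = 3 carry 1
  4+D+1 = 2 carry 1
  9+6+1 = 0 carry 1
  2+2+1 = 5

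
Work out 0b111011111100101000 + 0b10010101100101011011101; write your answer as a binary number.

Add column by column in base 2, right to left:
  0+1 = 1
  0+0 = 0
  0+1 = 1
  1+1 = 0 carry 1
  0+1+1 = 0 carry 1
  1+0+1 = 0 carry 1
  0+1+1 = 0 carry 1
  0+1+1 = 0 carry 1
  1+0+1 = 0 carry 1
  1+1+1 = 1 carry 1
  1+0+1 = 0 carry 1
  1+1+1 = 1 carry 1
  1+0+1 = 0 carry 1
  1+0+1 = 0 carry 1
  0+1+1 = 0 carry 1
  1+1+1 = 1 carry 1
  1+0+1 = 0 carry 1
  1+1+1 = 1 carry 1
  0+0+1 = 1
  0+1 = 1
  0+0 = 0
  0+0 = 0
  0+1 = 1

0b10011101000101000000101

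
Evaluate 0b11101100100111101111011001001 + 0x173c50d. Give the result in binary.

0x173c50d = 0b1011100111100010100001101 in binary.
Add column by column in base 2, right to left:
  1+1 = 0 carry 1
  0+0+1 = 1
  0+1 = 1
  1+1 = 0 carry 1
  0+0+1 = 1
  0+0 = 0
  1+0 = 1
  1+0 = 1
  0+1 = 1
  1+0 = 1
  1+1 = 0 carry 1
  1+0+1 = 0 carry 1
  1+0+1 = 0 carry 1
  0+0+1 = 1
  1+1 = 0 carry 1
  1+1+1 = 1 carry 1
  1+1+1 = 1 carry 1
  1+1+1 = 1 carry 1
  0+0+1 = 1
  0+0 = 0
  1+1 = 0 carry 1
  0+1+1 = 0 carry 1
  0+1+1 = 0 carry 1
  1+0+1 = 0 carry 1
  1+1+1 = 1 carry 1
  0+0+1 = 1
  1+0 = 1
  1+0 = 1
  1+0 = 1

0b11111000001111010001111010110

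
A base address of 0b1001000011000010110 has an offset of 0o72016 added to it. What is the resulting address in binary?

0b1001111101000100100

0o72016 = 0b111010000001110 in binary.
Add column by column in base 2, right to left:
  0+0 = 0
  1+1 = 0 carry 1
  1+1+1 = 1 carry 1
  0+1+1 = 0 carry 1
  1+0+1 = 0 carry 1
  0+0+1 = 1
  0+0 = 0
  0+0 = 0
  0+0 = 0
  1+0 = 1
  1+1 = 0 carry 1
  0+0+1 = 1
  0+1 = 1
  0+1 = 1
  0+1 = 1
  1+0 = 1
  0+0 = 0
  0+0 = 0
  1+0 = 1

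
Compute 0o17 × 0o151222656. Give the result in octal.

0o3053232462

Multiply each base-8 digit by 15, carrying:
  6×15 = 90 → write 2 carry 11
  5×15+11 = 86 → write 6 carry 10
  6×15+10 = 100 → write 4 carry 12
  2×15+12 = 42 → write 2 carry 5
  2×15+5 = 35 → write 3 carry 4
  2×15+4 = 34 → write 2 carry 4
  1×15+4 = 19 → write 3 carry 2
  5×15+2 = 77 → write 5 carry 9
  1×15+9 = 24 → write 0 carry 3
  remaining carry: 3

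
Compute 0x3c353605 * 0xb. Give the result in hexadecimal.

Multiply each base-16 digit by 11, carrying:
  5×11 = 55 → write 7 carry 3
  0×11+3 = 3 → write 3
  6×11 = 66 → write 2 carry 4
  3×11+4 = 37 → write 5 carry 2
  5×11+2 = 57 → write 9 carry 3
  3×11+3 = 36 → write 4 carry 2
  c×11+2 = 134 → write 6 carry 8
  3×11+8 = 41 → write 9 carry 2
  remaining carry: 2

0x296495237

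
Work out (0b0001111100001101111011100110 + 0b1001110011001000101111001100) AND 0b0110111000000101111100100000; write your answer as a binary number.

Add column by column in base 2, right to left:
  0+0 = 0
  1+0 = 1
  1+1 = 0 carry 1
  0+1+1 = 0 carry 1
  0+0+1 = 1
  1+0 = 1
  1+1 = 0 carry 1
  1+1+1 = 1 carry 1
  0+1+1 = 0 carry 1
  1+1+1 = 1 carry 1
  1+0+1 = 0 carry 1
  1+1+1 = 1 carry 1
  1+0+1 = 0 carry 1
  0+0+1 = 1
  1+0 = 1
  1+1 = 0 carry 1
  0+0+1 = 1
  0+0 = 0
  0+1 = 1
  0+1 = 1
  1+0 = 1
  1+0 = 1
  1+1 = 0 carry 1
  1+1+1 = 1 carry 1
  1+1+1 = 1 carry 1
  0+0+1 = 1
  0+0 = 0
  0+1 = 1
Sum = 0b1011101111010110101010110010; now AND with 0b0110111000000101111100100000:
  1011101111010110101010110010
& 0110111000000101111100100000
= 0010101000000100101000100000

0b10101000000100101000100000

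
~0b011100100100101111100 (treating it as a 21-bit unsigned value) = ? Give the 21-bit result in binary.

Invert each bit: 011100100100101111100 → 100011011011010000011.

0b100011011011010000011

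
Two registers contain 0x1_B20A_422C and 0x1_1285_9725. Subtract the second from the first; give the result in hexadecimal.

0x9F84AB07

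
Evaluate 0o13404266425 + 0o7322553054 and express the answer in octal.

Add column by column in base 8, right to left:
  5+4 = 1 carry 1
  2+5+1 = 0 carry 1
  4+0+1 = 5
  6+3 = 1 carry 1
  6+5+1 = 4 carry 1
  2+5+1 = 0 carry 1
  4+2+1 = 7
  0+2 = 2
  4+3 = 7
  3+7 = 2 carry 1
  1+0+1 = 2

0o22727041501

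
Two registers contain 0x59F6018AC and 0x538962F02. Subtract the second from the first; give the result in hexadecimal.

Subtract column by column in base 16:
  C-2 → A
  A-0 → A
  8-F → 9 (borrow)
  1-2-1 → E (borrow)
  0-6-1 → 9 (borrow)
  6-9-1 → C (borrow)
  F-8-1 → 6
  9-3 → 6
  5-5 → 0

0x66C9E9AA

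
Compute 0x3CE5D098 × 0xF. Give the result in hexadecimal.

Multiply each base-16 digit by 15, carrying:
  8×15 = 120 → write 8 carry 7
  9×15+7 = 142 → write E carry 8
  0×15+8 = 8 → write 8
  D×15 = 195 → write 3 carry 12
  5×15+12 = 87 → write 7 carry 5
  E×15+5 = 215 → write 7 carry 13
  C×15+13 = 193 → write 1 carry 12
  3×15+12 = 57 → write 9 carry 3
  remaining carry: 3

0x3917738E8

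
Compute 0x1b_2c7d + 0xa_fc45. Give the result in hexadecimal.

0x2628c2

Add column by column in base 16, right to left:
  d+5 = 2 carry 1
  7+4+1 = c
  c+c = 8 carry 1
  2+f+1 = 2 carry 1
  b+a+1 = 6 carry 1
  1+0+1 = 2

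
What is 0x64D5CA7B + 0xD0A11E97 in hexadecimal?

0x13576E912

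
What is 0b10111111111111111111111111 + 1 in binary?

The trailing 24 digits are 1 (max in base 2), so adding 1 cascades: they roll to 0 and the next digit up increments.

0b11000000000000000000000000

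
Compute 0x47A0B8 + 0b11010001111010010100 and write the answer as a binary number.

0x47A0B8 = 0b10001111010000010111000 in binary.
Add column by column in base 2, right to left:
  0+0 = 0
  0+0 = 0
  0+1 = 1
  1+0 = 1
  1+1 = 0 carry 1
  1+0+1 = 0 carry 1
  0+0+1 = 1
  1+1 = 0 carry 1
  0+0+1 = 1
  0+1 = 1
  0+1 = 1
  0+1 = 1
  0+1 = 1
  1+0 = 1
  0+0 = 0
  1+0 = 1
  1+1 = 0 carry 1
  1+0+1 = 0 carry 1
  1+1+1 = 1 carry 1
  0+1+1 = 0 carry 1
  0+0+1 = 1
  0+0 = 0
  1+0 = 1

0b10101001011111101001100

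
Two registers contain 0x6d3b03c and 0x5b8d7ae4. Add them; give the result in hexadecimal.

Add column by column in base 16, right to left:
  c+4 = 0 carry 1
  3+e+1 = 2 carry 1
  0+a+1 = b
  b+7 = 2 carry 1
  3+d+1 = 1 carry 1
  d+8+1 = 6 carry 1
  6+b+1 = 2 carry 1
  0+5+1 = 6

0x62612b20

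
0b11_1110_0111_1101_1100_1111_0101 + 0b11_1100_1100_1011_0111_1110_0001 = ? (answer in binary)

0b111101101001001010011010110

Add column by column in base 2, right to left:
  1+1 = 0 carry 1
  0+0+1 = 1
  1+0 = 1
  0+0 = 0
  1+0 = 1
  1+1 = 0 carry 1
  1+1+1 = 1 carry 1
  1+1+1 = 1 carry 1
  0+1+1 = 0 carry 1
  0+1+1 = 0 carry 1
  1+1+1 = 1 carry 1
  1+0+1 = 0 carry 1
  1+1+1 = 1 carry 1
  0+1+1 = 0 carry 1
  1+0+1 = 0 carry 1
  1+1+1 = 1 carry 1
  1+0+1 = 0 carry 1
  1+0+1 = 0 carry 1
  1+1+1 = 1 carry 1
  0+1+1 = 0 carry 1
  0+0+1 = 1
  1+0 = 1
  1+1 = 0 carry 1
  1+1+1 = 1 carry 1
  1+1+1 = 1 carry 1
  1+1+1 = 1 carry 1
  final carry 1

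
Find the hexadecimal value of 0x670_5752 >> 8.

Shifting right by 8 bits = 2 hex digits: drop the last 2.

0x67057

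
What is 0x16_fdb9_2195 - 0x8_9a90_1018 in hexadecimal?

0xe6329117d

Subtract column by column in base 16:
  5-8 → d (borrow)
  9-1-1 → 7
  1-0 → 1
  2-1 → 1
  9-0 → 9
  b-9 → 2
  d-a → 3
  f-9 → 6
  6-8 → e (borrow)
  1-0-1 → 0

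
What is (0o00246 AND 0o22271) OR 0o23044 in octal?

0o23244

0o00246 AND 0o22271 = 0o00240.
Then OR with 0o23044.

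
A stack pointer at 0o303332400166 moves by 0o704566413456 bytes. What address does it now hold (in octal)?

Add column by column in base 8, right to left:
  6+6 = 4 carry 1
  6+5+1 = 4 carry 1
  1+4+1 = 6
  0+3 = 3
  0+1 = 1
  4+4 = 0 carry 1
  2+6+1 = 1 carry 1
  3+6+1 = 2 carry 1
  3+5+1 = 1 carry 1
  3+4+1 = 0 carry 1
  0+0+1 = 1
  3+7 = 2 carry 1
  final carry 1

0o1210121013644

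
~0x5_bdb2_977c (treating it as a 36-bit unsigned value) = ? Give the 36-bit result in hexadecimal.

0xa424d6883

Each hex digit d becomes f−d:
  5→a, b→4, d→2, b→4, 2→d, 9→6, 7→8, 7→8, c→3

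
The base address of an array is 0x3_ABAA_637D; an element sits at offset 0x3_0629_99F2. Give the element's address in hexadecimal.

Add column by column in base 16, right to left:
  D+2 = F
  7+F = 6 carry 1
  3+9+1 = D
  6+9 = F
  A+9 = 3 carry 1
  A+2+1 = D
  B+6 = 1 carry 1
  A+0+1 = B
  3+3 = 6

0x6B1D3FD6F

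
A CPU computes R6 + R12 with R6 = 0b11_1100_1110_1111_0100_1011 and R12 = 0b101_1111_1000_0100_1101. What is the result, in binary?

0b10000101110011110011000

Add column by column in base 2, right to left:
  1+1 = 0 carry 1
  1+0+1 = 0 carry 1
  0+1+1 = 0 carry 1
  1+1+1 = 1 carry 1
  0+0+1 = 1
  0+0 = 0
  1+1 = 0 carry 1
  0+0+1 = 1
  1+0 = 1
  1+0 = 1
  1+0 = 1
  1+1 = 0 carry 1
  0+1+1 = 0 carry 1
  1+1+1 = 1 carry 1
  1+1+1 = 1 carry 1
  1+1+1 = 1 carry 1
  0+1+1 = 0 carry 1
  0+0+1 = 1
  1+1 = 0 carry 1
  1+0+1 = 0 carry 1
  1+0+1 = 0 carry 1
  1+0+1 = 0 carry 1
  final carry 1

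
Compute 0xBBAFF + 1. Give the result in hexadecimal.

0xBBB00

The trailing 2 digits are F (max in base 16), so adding 1 cascades: they roll to 0 and the next digit up increments.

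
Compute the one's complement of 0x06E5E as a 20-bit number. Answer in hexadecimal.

0xF91A1

Each hex digit d becomes F−d:
  0→F, 6→9, E→1, 5→A, E→1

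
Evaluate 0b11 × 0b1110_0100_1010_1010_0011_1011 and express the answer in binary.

Multiply each base-2 digit by 3, carrying:
  1×3 = 3 → write 1 carry 1
  1×3+1 = 4 → write 0 carry 2
  0×3+2 = 2 → write 0 carry 1
  1×3+1 = 4 → write 0 carry 2
  1×3+2 = 5 → write 1 carry 2
  1×3+2 = 5 → write 1 carry 2
  0×3+2 = 2 → write 0 carry 1
  0×3+1 = 1 → write 1
  0×3 = 0 → write 0
  1×3 = 3 → write 1 carry 1
  0×3+1 = 1 → write 1
  1×3 = 3 → write 1 carry 1
  0×3+1 = 1 → write 1
  1×3 = 3 → write 1 carry 1
  0×3+1 = 1 → write 1
  1×3 = 3 → write 1 carry 1
  0×3+1 = 1 → write 1
  0×3 = 0 → write 0
  1×3 = 3 → write 1 carry 1
  0×3+1 = 1 → write 1
  0×3 = 0 → write 0
  1×3 = 3 → write 1 carry 1
  1×3+1 = 4 → write 0 carry 2
  1×3+2 = 5 → write 1 carry 2
  remaining carry: 10

0b10101011011111111010110001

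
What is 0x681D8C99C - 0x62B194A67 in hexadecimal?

0x56BF7F35

Subtract column by column in base 16:
  C-7 → 5
  9-6 → 3
  9-A → F (borrow)
  C-4-1 → 7
  8-9 → F (borrow)
  D-1-1 → B
  1-B → 6 (borrow)
  8-2-1 → 5
  6-6 → 0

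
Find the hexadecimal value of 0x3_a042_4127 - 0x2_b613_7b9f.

0xea2ec588

Subtract column by column in base 16:
  7-f → 8 (borrow)
  2-9-1 → 8 (borrow)
  1-b-1 → 5 (borrow)
  4-7-1 → c (borrow)
  2-3-1 → e (borrow)
  4-1-1 → 2
  0-6 → a (borrow)
  a-b-1 → e (borrow)
  3-2-1 → 0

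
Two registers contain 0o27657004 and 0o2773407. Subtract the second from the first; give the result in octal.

Subtract column by column in base 8:
  4-7 → 5 (borrow)
  0-0-1 → 7 (borrow)
  0-4-1 → 3 (borrow)
  7-3-1 → 3
  5-7 → 6 (borrow)
  6-7-1 → 6 (borrow)
  7-2-1 → 4
  2-0 → 2

0o24663375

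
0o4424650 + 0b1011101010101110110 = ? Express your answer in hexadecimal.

0o4424650 = 0x1229A8 in hexadecimal.
0b1011101010101110110 = 0x5D576 in hexadecimal.
Add column by column in base 16, right to left:
  8+6 = E
  A+7 = 1 carry 1
  9+5+1 = F
  2+D = F
  2+5 = 7
  1+0 = 1

0x17FF1E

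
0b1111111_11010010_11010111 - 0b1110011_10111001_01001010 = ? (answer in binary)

Subtract column by column in base 2:
  1-0 → 1
  1-1 → 0
  1-0 → 1
  0-1 → 1 (borrow)
  1-0-1 → 0
  0-0 → 0
  1-1 → 0
  1-0 → 1
  0-1 → 1 (borrow)
  1-0-1 → 0
  0-0 → 0
  0-1 → 1 (borrow)
  1-1-1 → 1 (borrow)
  0-1-1 → 0 (borrow)
  1-0-1 → 0
  1-1 → 0
  1-1 → 0
  1-1 → 0
  1-0 → 1
  1-0 → 1
  1-1 → 0
  1-1 → 0
  1-1 → 0

0b11000001100110001101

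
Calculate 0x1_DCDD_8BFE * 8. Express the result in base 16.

Multiply each base-16 digit by 8, carrying:
  E×8 = 112 → write 0 carry 7
  F×8+7 = 127 → write F carry 7
  B×8+7 = 95 → write F carry 5
  8×8+5 = 69 → write 5 carry 4
  D×8+4 = 108 → write C carry 6
  D×8+6 = 110 → write E carry 6
  C×8+6 = 102 → write 6 carry 6
  D×8+6 = 110 → write E carry 6
  1×8+6 = 14 → write E

0xEE6EC5FF0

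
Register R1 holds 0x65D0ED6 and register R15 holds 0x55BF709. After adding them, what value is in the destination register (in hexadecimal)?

0xBB905DF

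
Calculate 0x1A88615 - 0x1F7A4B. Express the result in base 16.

Subtract column by column in base 16:
  5-B → A (borrow)
  1-4-1 → C (borrow)
  6-A-1 → B (borrow)
  8-7-1 → 0
  8-F → 9 (borrow)
  A-1-1 → 8
  1-0 → 1

0x1890BCA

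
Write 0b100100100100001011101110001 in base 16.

0x4921771

Group the bits into nibbles: 0100 1001 0010 0001 0111 0111 0001 → 4921771.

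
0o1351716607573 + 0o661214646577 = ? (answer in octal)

0o2233133456372

Add column by column in base 8, right to left:
  3+7 = 2 carry 1
  7+7+1 = 7 carry 1
  5+5+1 = 3 carry 1
  7+6+1 = 6 carry 1
  0+4+1 = 5
  6+6 = 4 carry 1
  6+4+1 = 3 carry 1
  1+1+1 = 3
  7+2 = 1 carry 1
  1+1+1 = 3
  5+6 = 3 carry 1
  3+6+1 = 2 carry 1
  1+0+1 = 2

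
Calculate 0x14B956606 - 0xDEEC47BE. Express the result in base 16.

0x6CA91E48

Subtract column by column in base 16:
  6-E → 8 (borrow)
  0-B-1 → 4 (borrow)
  6-7-1 → E (borrow)
  6-4-1 → 1
  5-C → 9 (borrow)
  9-E-1 → A (borrow)
  B-E-1 → C (borrow)
  4-D-1 → 6 (borrow)
  1-0-1 → 0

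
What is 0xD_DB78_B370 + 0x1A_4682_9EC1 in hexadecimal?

Add column by column in base 16, right to left:
  0+1 = 1
  7+C = 3 carry 1
  3+E+1 = 2 carry 1
  B+9+1 = 5 carry 1
  8+2+1 = B
  7+8 = F
  B+6 = 1 carry 1
  D+4+1 = 2 carry 1
  D+A+1 = 8 carry 1
  0+1+1 = 2

0x2821FB5231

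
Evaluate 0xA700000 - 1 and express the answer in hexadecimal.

The trailing 5 digits are 0, so subtracting 1 borrows through: they become F and the next digit up decrements.

0xA6FFFFF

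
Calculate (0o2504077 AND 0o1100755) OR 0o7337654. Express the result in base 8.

0o2504077 AND 0o1100755 = 0o0100055.
Then OR with 0o7337654.

0o7337655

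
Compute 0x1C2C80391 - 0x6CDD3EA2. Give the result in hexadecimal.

0x155EAC4EF

Subtract column by column in base 16:
  1-2 → F (borrow)
  9-A-1 → E (borrow)
  3-E-1 → 4 (borrow)
  0-3-1 → C (borrow)
  8-D-1 → A (borrow)
  C-D-1 → E (borrow)
  2-C-1 → 5 (borrow)
  C-6-1 → 5
  1-0 → 1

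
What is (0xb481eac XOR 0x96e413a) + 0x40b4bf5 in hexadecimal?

First 0xb481eac XOR 0x96e413a = 0x2265f96.
Add column by column in base 16, right to left:
  6+5 = b
  9+f = 8 carry 1
  f+b+1 = b carry 1
  5+4+1 = a
  6+b = 1 carry 1
  2+0+1 = 3
  2+4 = 6

0x631ab8b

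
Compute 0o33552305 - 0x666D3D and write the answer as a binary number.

0o33552305 = 0b11011101101010011000101 in binary.
0x666D3D = 0b11001100110110100111101 in binary.
Subtract column by column in base 2:
  1-1 → 0
  0-0 → 0
  1-1 → 0
  0-1 → 1 (borrow)
  0-1-1 → 0 (borrow)
  0-1-1 → 0 (borrow)
  1-0-1 → 0
  1-0 → 1
  0-1 → 1 (borrow)
  0-0-1 → 1 (borrow)
  1-1-1 → 1 (borrow)
  0-1-1 → 0 (borrow)
  1-0-1 → 0
  0-1 → 1 (borrow)
  1-1-1 → 1 (borrow)
  1-0-1 → 0
  0-0 → 0
  1-1 → 0
  1-1 → 0
  1-0 → 1
  0-0 → 0
  1-1 → 0
  1-1 → 0

0b10000110011110001000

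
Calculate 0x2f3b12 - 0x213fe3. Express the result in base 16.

0xdfb2f

Subtract column by column in base 16:
  2-3 → f (borrow)
  1-e-1 → 2 (borrow)
  b-f-1 → b (borrow)
  3-3-1 → f (borrow)
  f-1-1 → d
  2-2 → 0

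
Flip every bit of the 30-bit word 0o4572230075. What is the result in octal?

0o3205547702

Each oct digit d becomes 7−d:
  4→3, 5→2, 7→0, 2→5, 2→5, 3→4, 0→7, 0→7, 7→0, 5→2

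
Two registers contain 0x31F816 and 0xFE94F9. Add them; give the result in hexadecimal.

Add column by column in base 16, right to left:
  6+9 = F
  1+F = 0 carry 1
  8+4+1 = D
  F+9 = 8 carry 1
  1+E+1 = 0 carry 1
  3+F+1 = 3 carry 1
  final carry 1

0x1308D0F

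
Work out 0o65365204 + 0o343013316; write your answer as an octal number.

0o430400522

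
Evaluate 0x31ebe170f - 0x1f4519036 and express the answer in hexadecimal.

Subtract column by column in base 16:
  f-6 → 9
  0-3 → d (borrow)
  7-0-1 → 6
  1-9 → 8 (borrow)
  e-1-1 → c
  b-5 → 6
  e-4 → a
  1-f → 2 (borrow)
  3-1-1 → 1

0x12a6c86d9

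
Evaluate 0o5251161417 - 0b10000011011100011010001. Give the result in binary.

0o5251161417 = 0b101010101001001110001100001111 in binary.
Subtract column by column in base 2:
  1-1 → 0
  1-0 → 1
  1-0 → 1
  1-0 → 1
  0-1 → 1 (borrow)
  0-0-1 → 1 (borrow)
  0-1-1 → 0 (borrow)
  0-1-1 → 0 (borrow)
  1-0-1 → 0
  1-0 → 1
  0-0 → 0
  0-1 → 1 (borrow)
  0-1-1 → 0 (borrow)
  1-1-1 → 1 (borrow)
  1-0-1 → 0
  1-1 → 0
  0-1 → 1 (borrow)
  0-0-1 → 1 (borrow)
  1-0-1 → 0
  0-0 → 0
  0-0 → 0
  1-0 → 1
  0-1 → 1 (borrow)
  1-0-1 → 0
  0-0 → 0
  1-0 → 1
  0-0 → 0
  1-0 → 1
  0-0 → 0
  1-0 → 1

0b101010011000110010101000111110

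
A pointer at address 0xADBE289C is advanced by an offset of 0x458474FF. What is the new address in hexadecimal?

0xF3429D9B

Add column by column in base 16, right to left:
  C+F = B carry 1
  9+F+1 = 9 carry 1
  8+4+1 = D
  2+7 = 9
  E+4 = 2 carry 1
  B+8+1 = 4 carry 1
  D+5+1 = 3 carry 1
  A+4+1 = F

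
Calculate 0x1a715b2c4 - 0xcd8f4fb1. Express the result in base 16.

0xd9866313

Subtract column by column in base 16:
  4-1 → 3
  c-b → 1
  2-f → 3 (borrow)
  b-4-1 → 6
  5-f → 6 (borrow)
  1-8-1 → 8 (borrow)
  7-d-1 → 9 (borrow)
  a-c-1 → d (borrow)
  1-0-1 → 0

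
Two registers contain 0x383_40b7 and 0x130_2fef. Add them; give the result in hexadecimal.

Add column by column in base 16, right to left:
  7+f = 6 carry 1
  b+e+1 = a carry 1
  0+f+1 = 0 carry 1
  4+2+1 = 7
  3+0 = 3
  8+3 = b
  3+1 = 4

0x4b370a6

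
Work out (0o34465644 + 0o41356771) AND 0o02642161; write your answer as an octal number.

Add column by column in base 8, right to left:
  4+1 = 5
  4+7 = 3 carry 1
  6+7+1 = 6 carry 1
  5+6+1 = 4 carry 1
  6+5+1 = 4 carry 1
  4+3+1 = 0 carry 1
  4+1+1 = 6
  3+4 = 7
Sum = 0o76044635; now AND with 0o02642161:
  7&0=0, 6&2=2, 0&6=0, 4&4=4, 4&2=0, 6&1=0, 3&6=2, 5&1=1

0o2040021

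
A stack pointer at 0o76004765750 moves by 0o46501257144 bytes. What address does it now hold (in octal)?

Add column by column in base 8, right to left:
  0+4 = 4
  5+4 = 1 carry 1
  7+1+1 = 1 carry 1
  5+7+1 = 5 carry 1
  6+5+1 = 4 carry 1
  7+2+1 = 2 carry 1
  4+1+1 = 6
  0+0 = 0
  0+5 = 5
  6+6 = 4 carry 1
  7+4+1 = 4 carry 1
  final carry 1

0o144506245114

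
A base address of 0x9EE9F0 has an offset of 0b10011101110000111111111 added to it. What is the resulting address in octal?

0o73345757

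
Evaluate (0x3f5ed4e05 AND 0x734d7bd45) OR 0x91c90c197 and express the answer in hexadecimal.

0xb3cd5cd97

0x3f5ed4e05 AND 0x734d7bd45 = 0x334c50c05.
Then OR with 0x91c90c197.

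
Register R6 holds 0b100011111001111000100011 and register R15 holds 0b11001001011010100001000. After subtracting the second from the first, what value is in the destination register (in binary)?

Subtract column by column in base 2:
  1-0 → 1
  1-0 → 1
  0-0 → 0
  0-1 → 1 (borrow)
  0-0-1 → 1 (borrow)
  1-0-1 → 0
  0-0 → 0
  0-0 → 0
  0-1 → 1 (borrow)
  1-0-1 → 0
  1-1 → 0
  1-0 → 1
  1-1 → 0
  0-1 → 1 (borrow)
  0-0-1 → 1 (borrow)
  1-1-1 → 1 (borrow)
  1-0-1 → 0
  1-0 → 1
  1-1 → 0
  1-0 → 1
  0-0 → 0
  0-1 → 1 (borrow)
  0-1-1 → 0 (borrow)
  1-0-1 → 0

0b1010101110100100011011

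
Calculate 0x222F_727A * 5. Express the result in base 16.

Multiply each base-16 digit by 5, carrying:
  A×5 = 50 → write 2 carry 3
  7×5+3 = 38 → write 6 carry 2
  2×5+2 = 12 → write C
  7×5 = 35 → write 3 carry 2
  F×5+2 = 77 → write D carry 4
  2×5+4 = 14 → write E
  2×5 = 10 → write A
  2×5 = 10 → write A

0xAAED3C62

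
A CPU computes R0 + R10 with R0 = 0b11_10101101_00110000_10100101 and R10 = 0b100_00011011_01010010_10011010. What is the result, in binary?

0b111110010001000001100111111

Add column by column in base 2, right to left:
  1+0 = 1
  0+1 = 1
  1+0 = 1
  0+1 = 1
  0+1 = 1
  1+0 = 1
  0+0 = 0
  1+1 = 0 carry 1
  0+0+1 = 1
  0+1 = 1
  0+0 = 0
  0+0 = 0
  1+1 = 0 carry 1
  1+0+1 = 0 carry 1
  0+1+1 = 0 carry 1
  0+0+1 = 1
  1+1 = 0 carry 1
  0+1+1 = 0 carry 1
  1+0+1 = 0 carry 1
  1+1+1 = 1 carry 1
  0+1+1 = 0 carry 1
  1+0+1 = 0 carry 1
  0+0+1 = 1
  1+0 = 1
  1+0 = 1
  1+0 = 1
  0+1 = 1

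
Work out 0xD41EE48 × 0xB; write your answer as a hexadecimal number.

Multiply each base-16 digit by 11, carrying:
  8×11 = 88 → write 8 carry 5
  4×11+5 = 49 → write 1 carry 3
  E×11+3 = 157 → write D carry 9
  E×11+9 = 163 → write 3 carry 10
  1×11+10 = 21 → write 5 carry 1
  4×11+1 = 45 → write D carry 2
  D×11+2 = 145 → write 1 carry 9
  remaining carry: 9

0x91D53D18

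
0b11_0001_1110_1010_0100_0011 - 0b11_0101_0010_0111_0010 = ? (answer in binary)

0b1011101001011111010001

Subtract column by column in base 2:
  1-0 → 1
  1-1 → 0
  0-0 → 0
  0-0 → 0
  0-1 → 1 (borrow)
  0-1-1 → 0 (borrow)
  1-1-1 → 1 (borrow)
  0-0-1 → 1 (borrow)
  0-0-1 → 1 (borrow)
  1-1-1 → 1 (borrow)
  0-0-1 → 1 (borrow)
  1-0-1 → 0
  0-1 → 1 (borrow)
  1-0-1 → 0
  1-1 → 0
  1-0 → 1
  1-1 → 0
  0-1 → 1 (borrow)
  0-0-1 → 1 (borrow)
  0-0-1 → 1 (borrow)
  1-0-1 → 0
  1-0 → 1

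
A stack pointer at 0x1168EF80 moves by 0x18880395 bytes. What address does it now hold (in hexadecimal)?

0x29F0F315

Add column by column in base 16, right to left:
  0+5 = 5
  8+9 = 1 carry 1
  F+3+1 = 3 carry 1
  E+0+1 = F
  8+8 = 0 carry 1
  6+8+1 = F
  1+8 = 9
  1+1 = 2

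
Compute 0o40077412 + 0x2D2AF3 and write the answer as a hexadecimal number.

0xADA9FD

0o40077412 = 0x807F0A in hexadecimal.
Add column by column in base 16, right to left:
  A+3 = D
  0+F = F
  F+A = 9 carry 1
  7+2+1 = A
  0+D = D
  8+2 = A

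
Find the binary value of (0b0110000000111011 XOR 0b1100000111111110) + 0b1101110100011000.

0b10111111011011101

First 0b0110000000111011 XOR 0b1100000111111110 = 0b1010000111000101.
Add column by column in base 2, right to left:
  1+0 = 1
  0+0 = 0
  1+0 = 1
  0+1 = 1
  0+1 = 1
  0+0 = 0
  1+0 = 1
  1+0 = 1
  1+1 = 0 carry 1
  0+0+1 = 1
  0+1 = 1
  0+1 = 1
  0+1 = 1
  1+0 = 1
  0+1 = 1
  1+1 = 0 carry 1
  final carry 1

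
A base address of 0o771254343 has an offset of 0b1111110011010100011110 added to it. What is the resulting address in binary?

0o771254343 = 0b111111001010101100011100011 in binary.
Add column by column in base 2, right to left:
  1+0 = 1
  1+1 = 0 carry 1
  0+1+1 = 0 carry 1
  0+1+1 = 0 carry 1
  0+1+1 = 0 carry 1
  1+0+1 = 0 carry 1
  1+0+1 = 0 carry 1
  1+0+1 = 0 carry 1
  0+1+1 = 0 carry 1
  0+0+1 = 1
  0+1 = 1
  1+0 = 1
  1+1 = 0 carry 1
  0+1+1 = 0 carry 1
  1+0+1 = 0 carry 1
  0+0+1 = 1
  1+1 = 0 carry 1
  0+1+1 = 0 carry 1
  1+1+1 = 1 carry 1
  0+1+1 = 0 carry 1
  0+1+1 = 0 carry 1
  1+1+1 = 1 carry 1
  1+0+1 = 0 carry 1
  1+0+1 = 0 carry 1
  1+0+1 = 0 carry 1
  1+0+1 = 0 carry 1
  1+0+1 = 0 carry 1
  final carry 1

0b1000001001001000111000000001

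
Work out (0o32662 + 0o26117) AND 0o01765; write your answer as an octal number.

0o1001

Add column by column in base 8, right to left:
  2+7 = 1 carry 1
  6+1+1 = 0 carry 1
  6+1+1 = 0 carry 1
  2+6+1 = 1 carry 1
  3+2+1 = 6
Sum = 0o61001; now AND with 0o01765:
  6&0=0, 1&1=1, 0&7=0, 0&6=0, 1&5=1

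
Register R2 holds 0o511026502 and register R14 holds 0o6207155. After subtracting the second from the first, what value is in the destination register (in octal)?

0o502617325

Subtract column by column in base 8:
  2-5 → 5 (borrow)
  0-5-1 → 2 (borrow)
  5-1-1 → 3
  6-7 → 7 (borrow)
  2-0-1 → 1
  0-2 → 6 (borrow)
  1-6-1 → 2 (borrow)
  1-0-1 → 0
  5-0 → 5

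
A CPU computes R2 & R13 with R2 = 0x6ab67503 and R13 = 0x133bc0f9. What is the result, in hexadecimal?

0x02324001

AND each hex digit independently (no carries):
  6&1=0, a&3=2, b&3=3, 6&b=2, 7&c=4, 5&0=0, 0&f=0, 3&9=1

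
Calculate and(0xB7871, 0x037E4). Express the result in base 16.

0x03060

AND each hex digit independently (no carries):
  B&0=0, 7&3=3, 8&7=0, 7&E=6, 1&4=0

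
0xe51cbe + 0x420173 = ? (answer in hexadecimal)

Add column by column in base 16, right to left:
  e+3 = 1 carry 1
  b+7+1 = 3 carry 1
  c+1+1 = e
  1+0 = 1
  5+2 = 7
  e+4 = 2 carry 1
  final carry 1

0x1271e31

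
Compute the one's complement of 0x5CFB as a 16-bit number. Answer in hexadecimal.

0xA304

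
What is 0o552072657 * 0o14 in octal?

0o10371302064

Multiply each base-8 digit by 12, carrying:
  7×12 = 84 → write 4 carry 10
  5×12+10 = 70 → write 6 carry 8
  6×12+8 = 80 → write 0 carry 10
  2×12+10 = 34 → write 2 carry 4
  7×12+4 = 88 → write 0 carry 11
  0×12+11 = 11 → write 3 carry 1
  2×12+1 = 25 → write 1 carry 3
  5×12+3 = 63 → write 7 carry 7
  5×12+7 = 67 → write 3 carry 8
  remaining carry: 10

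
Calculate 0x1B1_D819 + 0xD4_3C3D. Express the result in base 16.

Add column by column in base 16, right to left:
  9+D = 6 carry 1
  1+3+1 = 5
  8+C = 4 carry 1
  D+3+1 = 1 carry 1
  1+4+1 = 6
  B+D = 8 carry 1
  1+0+1 = 2

0x2861456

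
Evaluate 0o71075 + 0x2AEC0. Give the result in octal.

0o620375

0x2AEC0 = 0o527300 in octal.
Add column by column in base 8, right to left:
  5+0 = 5
  7+0 = 7
  0+3 = 3
  1+7 = 0 carry 1
  7+2+1 = 2 carry 1
  0+5+1 = 6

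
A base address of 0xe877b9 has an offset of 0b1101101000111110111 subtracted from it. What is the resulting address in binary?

0b111000011010010111000010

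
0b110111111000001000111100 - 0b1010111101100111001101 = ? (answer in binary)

0b101100111010100001101111

Subtract column by column in base 2:
  0-1 → 1 (borrow)
  0-0-1 → 1 (borrow)
  1-1-1 → 1 (borrow)
  1-1-1 → 1 (borrow)
  1-0-1 → 0
  1-0 → 1
  0-1 → 1 (borrow)
  0-1-1 → 0 (borrow)
  0-1-1 → 0 (borrow)
  1-0-1 → 0
  0-0 → 0
  0-1 → 1 (borrow)
  0-1-1 → 0 (borrow)
  0-0-1 → 1 (borrow)
  0-1-1 → 0 (borrow)
  1-1-1 → 1 (borrow)
  1-1-1 → 1 (borrow)
  1-1-1 → 1 (borrow)
  1-0-1 → 0
  1-1 → 0
  1-0 → 1
  0-1 → 1 (borrow)
  1-0-1 → 0
  1-0 → 1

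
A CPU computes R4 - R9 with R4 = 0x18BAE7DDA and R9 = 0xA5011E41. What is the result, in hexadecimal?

Subtract column by column in base 16:
  A-1 → 9
  D-4 → 9
  D-E → F (borrow)
  7-1-1 → 5
  E-1 → D
  A-0 → A
  B-5 → 6
  8-A → E (borrow)
  1-0-1 → 0

0xE6AD5F99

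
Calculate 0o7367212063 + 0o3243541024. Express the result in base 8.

0o12632753107

Add column by column in base 8, right to left:
  3+4 = 7
  6+2 = 0 carry 1
  0+0+1 = 1
  2+1 = 3
  1+4 = 5
  2+5 = 7
  7+3 = 2 carry 1
  6+4+1 = 3 carry 1
  3+2+1 = 6
  7+3 = 2 carry 1
  final carry 1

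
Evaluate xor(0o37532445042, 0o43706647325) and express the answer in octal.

XOR each oct digit independently (no carries):
  3^4=7, 7^3=4, 5^7=2, 3^0=3, 2^6=4, 4^6=2, 4^4=0, 5^7=2, 0^3=3, 4^2=6, 2^5=7

0o74234202367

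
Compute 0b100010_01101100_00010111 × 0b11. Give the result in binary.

0b11001110100010001000101

Multiply each base-2 digit by 3, carrying:
  1×3 = 3 → write 1 carry 1
  1×3+1 = 4 → write 0 carry 2
  1×3+2 = 5 → write 1 carry 2
  0×3+2 = 2 → write 0 carry 1
  1×3+1 = 4 → write 0 carry 2
  0×3+2 = 2 → write 0 carry 1
  0×3+1 = 1 → write 1
  0×3 = 0 → write 0
  0×3 = 0 → write 0
  0×3 = 0 → write 0
  1×3 = 3 → write 1 carry 1
  1×3+1 = 4 → write 0 carry 2
  0×3+2 = 2 → write 0 carry 1
  1×3+1 = 4 → write 0 carry 2
  1×3+2 = 5 → write 1 carry 2
  0×3+2 = 2 → write 0 carry 1
  0×3+1 = 1 → write 1
  1×3 = 3 → write 1 carry 1
  0×3+1 = 1 → write 1
  0×3 = 0 → write 0
  0×3 = 0 → write 0
  1×3 = 3 → write 1 carry 1
  remaining carry: 1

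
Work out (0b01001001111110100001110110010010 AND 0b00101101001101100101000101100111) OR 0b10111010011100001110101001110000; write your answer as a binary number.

0b10111011011100101111101101110010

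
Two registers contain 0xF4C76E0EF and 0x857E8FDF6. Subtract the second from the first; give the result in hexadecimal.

Subtract column by column in base 16:
  F-6 → 9
  E-F → F (borrow)
  0-D-1 → 2 (borrow)
  E-F-1 → E (borrow)
  6-8-1 → D (borrow)
  7-E-1 → 8 (borrow)
  C-7-1 → 4
  4-5 → F (borrow)
  F-8-1 → 6

0x6F48DE2F9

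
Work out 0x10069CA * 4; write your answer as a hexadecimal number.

Multiply each base-16 digit by 4, carrying:
  A×4 = 40 → write 8 carry 2
  C×4+2 = 50 → write 2 carry 3
  9×4+3 = 39 → write 7 carry 2
  6×4+2 = 26 → write A carry 1
  0×4+1 = 1 → write 1
  0×4 = 0 → write 0
  1×4 = 4 → write 4

0x401A728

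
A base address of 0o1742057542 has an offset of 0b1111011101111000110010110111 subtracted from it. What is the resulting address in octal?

0o4151253

0b1111011101111000110010110111 = 0o1735706267 in octal.
Subtract column by column in base 8:
  2-7 → 3 (borrow)
  4-6-1 → 5 (borrow)
  5-2-1 → 2
  7-6 → 1
  5-0 → 5
  0-7 → 1 (borrow)
  2-5-1 → 4 (borrow)
  4-3-1 → 0
  7-7 → 0
  1-1 → 0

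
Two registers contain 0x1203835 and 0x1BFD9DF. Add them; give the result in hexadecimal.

0x2E01214

Add column by column in base 16, right to left:
  5+F = 4 carry 1
  3+D+1 = 1 carry 1
  8+9+1 = 2 carry 1
  3+D+1 = 1 carry 1
  0+F+1 = 0 carry 1
  2+B+1 = E
  1+1 = 2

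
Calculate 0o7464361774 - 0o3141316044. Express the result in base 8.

Subtract column by column in base 8:
  4-4 → 0
  7-4 → 3
  7-0 → 7
  1-6 → 3 (borrow)
  6-1-1 → 4
  3-3 → 0
  4-1 → 3
  6-4 → 2
  4-1 → 3
  7-3 → 4

0o4323043730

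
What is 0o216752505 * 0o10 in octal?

Multiply each base-8 digit by 8, carrying:
  5×8 = 40 → write 0 carry 5
  0×8+5 = 5 → write 5
  5×8 = 40 → write 0 carry 5
  2×8+5 = 21 → write 5 carry 2
  5×8+2 = 42 → write 2 carry 5
  7×8+5 = 61 → write 5 carry 7
  6×8+7 = 55 → write 7 carry 6
  1×8+6 = 14 → write 6 carry 1
  2×8+1 = 17 → write 1 carry 2
  remaining carry: 2

0o2167525050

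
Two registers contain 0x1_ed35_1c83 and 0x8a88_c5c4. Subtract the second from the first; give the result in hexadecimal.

Subtract column by column in base 16:
  3-4 → f (borrow)
  8-c-1 → b (borrow)
  c-5-1 → 6
  1-c → 5 (borrow)
  5-8-1 → c (borrow)
  3-8-1 → a (borrow)
  d-a-1 → 2
  e-8 → 6
  1-0 → 1

0x162ac56bf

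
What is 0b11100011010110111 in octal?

Group the bits in threes: 011 100 011 010 110 111 → 343267.

0o343267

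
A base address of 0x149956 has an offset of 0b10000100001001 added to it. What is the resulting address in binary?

0x149956 = 0b101001001100101010110 in binary.
Add column by column in base 2, right to left:
  0+1 = 1
  1+0 = 1
  1+0 = 1
  0+1 = 1
  1+0 = 1
  0+0 = 0
  1+0 = 1
  0+0 = 0
  1+1 = 0 carry 1
  0+0+1 = 1
  0+0 = 0
  1+0 = 1
  1+0 = 1
  0+1 = 1
  0+0 = 0
  1+0 = 1
  0+0 = 0
  0+0 = 0
  1+0 = 1
  0+0 = 0
  1+0 = 1

0b101001011101001011111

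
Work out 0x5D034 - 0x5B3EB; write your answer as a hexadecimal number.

Subtract column by column in base 16:
  4-B → 9 (borrow)
  3-E-1 → 4 (borrow)
  0-3-1 → C (borrow)
  D-B-1 → 1
  5-5 → 0

0x1C49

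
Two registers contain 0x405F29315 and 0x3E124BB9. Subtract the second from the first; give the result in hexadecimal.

0x3C7E0475C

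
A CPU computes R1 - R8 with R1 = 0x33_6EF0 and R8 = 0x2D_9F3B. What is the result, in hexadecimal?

0x5CFB5

Subtract column by column in base 16:
  0-B → 5 (borrow)
  F-3-1 → B
  E-F → F (borrow)
  6-9-1 → C (borrow)
  3-D-1 → 5 (borrow)
  3-2-1 → 0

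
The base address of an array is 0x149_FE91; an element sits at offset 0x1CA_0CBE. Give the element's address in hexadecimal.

Add column by column in base 16, right to left:
  1+E = F
  9+B = 4 carry 1
  E+C+1 = B carry 1
  F+0+1 = 0 carry 1
  9+A+1 = 4 carry 1
  4+C+1 = 1 carry 1
  1+1+1 = 3

0x3140B4F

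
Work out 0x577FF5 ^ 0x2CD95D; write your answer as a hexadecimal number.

XOR each hex digit independently (no carries):
  5^2=7, 7^C=B, 7^D=A, F^9=6, F^5=A, 5^D=8

0x7BA6A8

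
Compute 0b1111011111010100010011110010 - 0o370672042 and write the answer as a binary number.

0o370672042 = 0b11111000110111010000100010 in binary.
Subtract column by column in base 2:
  0-0 → 0
  1-1 → 0
  0-0 → 0
  0-0 → 0
  1-0 → 1
  1-1 → 0
  1-0 → 1
  1-0 → 1
  0-0 → 0
  0-0 → 0
  1-1 → 0
  0-0 → 0
  0-1 → 1 (borrow)
  0-1-1 → 0 (borrow)
  1-1-1 → 1 (borrow)
  0-0-1 → 1 (borrow)
  1-1-1 → 1 (borrow)
  0-1-1 → 0 (borrow)
  1-0-1 → 0
  1-0 → 1
  1-0 → 1
  1-1 → 0
  1-1 → 0
  0-1 → 1 (borrow)
  1-1-1 → 1 (borrow)
  1-1-1 → 1 (borrow)
  1-0-1 → 0
  1-0 → 1

0b1011100110011101000011010000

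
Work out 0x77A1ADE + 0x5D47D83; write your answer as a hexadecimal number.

0xD4E9861

Add column by column in base 16, right to left:
  E+3 = 1 carry 1
  D+8+1 = 6 carry 1
  A+D+1 = 8 carry 1
  1+7+1 = 9
  A+4 = E
  7+D = 4 carry 1
  7+5+1 = D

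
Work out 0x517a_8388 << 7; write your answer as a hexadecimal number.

0x28bd41c400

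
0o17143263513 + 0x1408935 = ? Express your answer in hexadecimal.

0o17143263513 = 0x798D674B in hexadecimal.
Add column by column in base 16, right to left:
  B+5 = 0 carry 1
  4+3+1 = 8
  7+9 = 0 carry 1
  6+8+1 = F
  D+0 = D
  8+4 = C
  9+1 = A
  7+0 = 7

0x7ACDF080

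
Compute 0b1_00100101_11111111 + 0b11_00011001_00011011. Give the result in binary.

Add column by column in base 2, right to left:
  1+1 = 0 carry 1
  1+1+1 = 1 carry 1
  1+0+1 = 0 carry 1
  1+1+1 = 1 carry 1
  1+1+1 = 1 carry 1
  1+0+1 = 0 carry 1
  1+0+1 = 0 carry 1
  1+0+1 = 0 carry 1
  1+1+1 = 1 carry 1
  0+0+1 = 1
  1+0 = 1
  0+1 = 1
  0+1 = 1
  1+0 = 1
  0+0 = 0
  0+0 = 0
  1+1 = 0 carry 1
  0+1+1 = 0 carry 1
  final carry 1

0b1000011111100011010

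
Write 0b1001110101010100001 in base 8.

Group the bits in threes: 001 001 110 101 010 100 001 → 1165241.

0o1165241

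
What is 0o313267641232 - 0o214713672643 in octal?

Subtract column by column in base 8:
  2-3 → 7 (borrow)
  3-4-1 → 6 (borrow)
  2-6-1 → 3 (borrow)
  1-2-1 → 6 (borrow)
  4-7-1 → 4 (borrow)
  6-6-1 → 7 (borrow)
  7-3-1 → 3
  6-1 → 5
  2-7 → 3 (borrow)
  3-4-1 → 6 (borrow)
  1-1-1 → 7 (borrow)
  3-2-1 → 0

0o76353746367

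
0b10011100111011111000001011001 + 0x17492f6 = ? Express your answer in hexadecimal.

0x1512834f

0b10011100111011111000001011001 = 0x139df059 in hexadecimal.
Add column by column in base 16, right to left:
  9+6 = f
  5+f = 4 carry 1
  0+2+1 = 3
  f+9 = 8 carry 1
  d+4+1 = 2 carry 1
  9+7+1 = 1 carry 1
  3+1+1 = 5
  1+0 = 1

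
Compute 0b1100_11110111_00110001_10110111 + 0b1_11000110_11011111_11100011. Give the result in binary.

0b1110101111100001000110011010

Add column by column in base 2, right to left:
  1+1 = 0 carry 1
  1+1+1 = 1 carry 1
  1+0+1 = 0 carry 1
  0+0+1 = 1
  1+0 = 1
  1+1 = 0 carry 1
  0+1+1 = 0 carry 1
  1+1+1 = 1 carry 1
  1+1+1 = 1 carry 1
  0+1+1 = 0 carry 1
  0+1+1 = 0 carry 1
  0+1+1 = 0 carry 1
  1+1+1 = 1 carry 1
  1+0+1 = 0 carry 1
  0+1+1 = 0 carry 1
  0+1+1 = 0 carry 1
  1+0+1 = 0 carry 1
  1+1+1 = 1 carry 1
  1+1+1 = 1 carry 1
  0+0+1 = 1
  1+0 = 1
  1+0 = 1
  1+1 = 0 carry 1
  1+1+1 = 1 carry 1
  0+1+1 = 0 carry 1
  0+0+1 = 1
  1+0 = 1
  1+0 = 1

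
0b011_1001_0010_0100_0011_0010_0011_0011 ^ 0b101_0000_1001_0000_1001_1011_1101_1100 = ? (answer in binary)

XOR bit by bit (1 where the bits differ):
  0111001001001000011001000110011
^ 1010000100100001001101111011100
= 1101001101101001010100111101111

0b1101001101101001010100111101111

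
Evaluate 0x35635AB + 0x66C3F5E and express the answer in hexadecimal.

0x9C27509

Add column by column in base 16, right to left:
  B+E = 9 carry 1
  A+5+1 = 0 carry 1
  5+F+1 = 5 carry 1
  3+3+1 = 7
  6+C = 2 carry 1
  5+6+1 = C
  3+6 = 9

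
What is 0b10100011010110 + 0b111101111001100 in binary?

Add column by column in base 2, right to left:
  0+0 = 0
  1+0 = 1
  1+1 = 0 carry 1
  0+1+1 = 0 carry 1
  1+0+1 = 0 carry 1
  0+0+1 = 1
  1+1 = 0 carry 1
  1+1+1 = 1 carry 1
  0+1+1 = 0 carry 1
  0+1+1 = 0 carry 1
  0+0+1 = 1
  1+1 = 0 carry 1
  0+1+1 = 0 carry 1
  1+1+1 = 1 carry 1
  0+1+1 = 0 carry 1
  final carry 1

0b1010010010100010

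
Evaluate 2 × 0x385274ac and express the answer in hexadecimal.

0x70a4e958

Multiply each base-16 digit by 2, carrying:
  c×2 = 24 → write 8 carry 1
  a×2+1 = 21 → write 5 carry 1
  4×2+1 = 9 → write 9
  7×2 = 14 → write e
  2×2 = 4 → write 4
  5×2 = 10 → write a
  8×2 = 16 → write 0 carry 1
  3×2+1 = 7 → write 7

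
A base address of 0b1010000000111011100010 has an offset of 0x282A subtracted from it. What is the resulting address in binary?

0x282A = 0b10100000101010 in binary.
Subtract column by column in base 2:
  0-0 → 0
  1-1 → 0
  0-0 → 0
  0-1 → 1 (borrow)
  0-0-1 → 1 (borrow)
  1-1-1 → 1 (borrow)
  1-0-1 → 0
  1-0 → 1
  0-0 → 0
  1-0 → 1
  1-0 → 1
  1-1 → 0
  0-0 → 0
  0-1 → 1 (borrow)
  0-0-1 → 1 (borrow)
  0-0-1 → 1 (borrow)
  0-0-1 → 1 (borrow)
  0-0-1 → 1 (borrow)
  0-0-1 → 1 (borrow)
  1-0-1 → 0
  0-0 → 0
  1-0 → 1

0b1001111110011010111000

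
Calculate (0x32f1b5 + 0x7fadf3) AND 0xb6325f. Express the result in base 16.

0xb21208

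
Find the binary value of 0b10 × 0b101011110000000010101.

0b1010111100000000101010

Multiply each base-2 digit by 2, carrying:
  1×2 = 2 → write 0 carry 1
  0×2+1 = 1 → write 1
  1×2 = 2 → write 0 carry 1
  0×2+1 = 1 → write 1
  1×2 = 2 → write 0 carry 1
  0×2+1 = 1 → write 1
  0×2 = 0 → write 0
  0×2 = 0 → write 0
  0×2 = 0 → write 0
  0×2 = 0 → write 0
  0×2 = 0 → write 0
  0×2 = 0 → write 0
  0×2 = 0 → write 0
  1×2 = 2 → write 0 carry 1
  1×2+1 = 3 → write 1 carry 1
  1×2+1 = 3 → write 1 carry 1
  1×2+1 = 3 → write 1 carry 1
  0×2+1 = 1 → write 1
  1×2 = 2 → write 0 carry 1
  0×2+1 = 1 → write 1
  1×2 = 2 → write 0 carry 1
  remaining carry: 1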